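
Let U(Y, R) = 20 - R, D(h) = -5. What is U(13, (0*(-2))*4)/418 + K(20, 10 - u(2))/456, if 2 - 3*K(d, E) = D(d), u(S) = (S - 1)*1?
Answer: 797/15048 ≈ 0.052964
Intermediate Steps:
u(S) = -1 + S (u(S) = (-1 + S)*1 = -1 + S)
K(d, E) = 7/3 (K(d, E) = 2/3 - 1/3*(-5) = 2/3 + 5/3 = 7/3)
U(13, (0*(-2))*4)/418 + K(20, 10 - u(2))/456 = (20 - 0*(-2)*4)/418 + (7/3)/456 = (20 - 0*4)*(1/418) + (7/3)*(1/456) = (20 - 1*0)*(1/418) + 7/1368 = (20 + 0)*(1/418) + 7/1368 = 20*(1/418) + 7/1368 = 10/209 + 7/1368 = 797/15048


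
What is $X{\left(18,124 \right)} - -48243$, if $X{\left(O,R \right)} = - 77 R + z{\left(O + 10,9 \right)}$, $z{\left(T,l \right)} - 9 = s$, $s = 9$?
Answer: $38713$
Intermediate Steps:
$z{\left(T,l \right)} = 18$ ($z{\left(T,l \right)} = 9 + 9 = 18$)
$X{\left(O,R \right)} = 18 - 77 R$ ($X{\left(O,R \right)} = - 77 R + 18 = 18 - 77 R$)
$X{\left(18,124 \right)} - -48243 = \left(18 - 9548\right) - -48243 = \left(18 - 9548\right) + 48243 = -9530 + 48243 = 38713$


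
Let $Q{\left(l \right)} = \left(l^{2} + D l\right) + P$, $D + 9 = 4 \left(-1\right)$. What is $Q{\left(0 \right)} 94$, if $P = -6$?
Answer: $-564$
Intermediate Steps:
$D = -13$ ($D = -9 + 4 \left(-1\right) = -9 - 4 = -13$)
$Q{\left(l \right)} = -6 + l^{2} - 13 l$ ($Q{\left(l \right)} = \left(l^{2} - 13 l\right) - 6 = -6 + l^{2} - 13 l$)
$Q{\left(0 \right)} 94 = \left(-6 + 0^{2} - 0\right) 94 = \left(-6 + 0 + 0\right) 94 = \left(-6\right) 94 = -564$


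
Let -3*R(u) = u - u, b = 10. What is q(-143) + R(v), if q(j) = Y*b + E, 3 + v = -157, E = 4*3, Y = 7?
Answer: 82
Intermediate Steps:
E = 12
v = -160 (v = -3 - 157 = -160)
q(j) = 82 (q(j) = 7*10 + 12 = 70 + 12 = 82)
R(u) = 0 (R(u) = -(u - u)/3 = -1/3*0 = 0)
q(-143) + R(v) = 82 + 0 = 82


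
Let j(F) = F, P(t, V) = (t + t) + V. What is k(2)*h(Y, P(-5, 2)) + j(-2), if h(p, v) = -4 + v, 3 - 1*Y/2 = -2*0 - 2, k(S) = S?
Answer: -26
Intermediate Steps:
P(t, V) = V + 2*t (P(t, V) = 2*t + V = V + 2*t)
Y = 10 (Y = 6 - 2*(-2*0 - 2) = 6 - 2*(0 - 2) = 6 - 2*(-2) = 6 + 4 = 10)
k(2)*h(Y, P(-5, 2)) + j(-2) = 2*(-4 + (2 + 2*(-5))) - 2 = 2*(-4 + (2 - 10)) - 2 = 2*(-4 - 8) - 2 = 2*(-12) - 2 = -24 - 2 = -26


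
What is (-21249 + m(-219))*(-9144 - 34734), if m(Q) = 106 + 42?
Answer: 925869678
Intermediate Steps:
m(Q) = 148
(-21249 + m(-219))*(-9144 - 34734) = (-21249 + 148)*(-9144 - 34734) = -21101*(-43878) = 925869678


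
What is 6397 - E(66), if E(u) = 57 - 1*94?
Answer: 6434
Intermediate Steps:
E(u) = -37 (E(u) = 57 - 94 = -37)
6397 - E(66) = 6397 - 1*(-37) = 6397 + 37 = 6434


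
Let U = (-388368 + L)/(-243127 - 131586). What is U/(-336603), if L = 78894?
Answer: -103158/42043173313 ≈ -2.4536e-6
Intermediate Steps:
U = 309474/374713 (U = (-388368 + 78894)/(-243127 - 131586) = -309474/(-374713) = -309474*(-1/374713) = 309474/374713 ≈ 0.82590)
U/(-336603) = (309474/374713)/(-336603) = (309474/374713)*(-1/336603) = -103158/42043173313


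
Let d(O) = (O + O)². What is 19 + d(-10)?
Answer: 419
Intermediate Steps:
d(O) = 4*O² (d(O) = (2*O)² = 4*O²)
19 + d(-10) = 19 + 4*(-10)² = 19 + 4*100 = 19 + 400 = 419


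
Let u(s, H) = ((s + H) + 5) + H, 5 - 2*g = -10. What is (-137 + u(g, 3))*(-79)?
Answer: 18723/2 ≈ 9361.5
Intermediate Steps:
g = 15/2 (g = 5/2 - 1/2*(-10) = 5/2 + 5 = 15/2 ≈ 7.5000)
u(s, H) = 5 + s + 2*H (u(s, H) = ((H + s) + 5) + H = (5 + H + s) + H = 5 + s + 2*H)
(-137 + u(g, 3))*(-79) = (-137 + (5 + 15/2 + 2*3))*(-79) = (-137 + (5 + 15/2 + 6))*(-79) = (-137 + 37/2)*(-79) = -237/2*(-79) = 18723/2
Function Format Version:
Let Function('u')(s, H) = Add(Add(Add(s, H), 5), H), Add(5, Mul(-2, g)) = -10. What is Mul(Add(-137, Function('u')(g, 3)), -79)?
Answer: Rational(18723, 2) ≈ 9361.5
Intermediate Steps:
g = Rational(15, 2) (g = Add(Rational(5, 2), Mul(Rational(-1, 2), -10)) = Add(Rational(5, 2), 5) = Rational(15, 2) ≈ 7.5000)
Function('u')(s, H) = Add(5, s, Mul(2, H)) (Function('u')(s, H) = Add(Add(Add(H, s), 5), H) = Add(Add(5, H, s), H) = Add(5, s, Mul(2, H)))
Mul(Add(-137, Function('u')(g, 3)), -79) = Mul(Add(-137, Add(5, Rational(15, 2), Mul(2, 3))), -79) = Mul(Add(-137, Add(5, Rational(15, 2), 6)), -79) = Mul(Add(-137, Rational(37, 2)), -79) = Mul(Rational(-237, 2), -79) = Rational(18723, 2)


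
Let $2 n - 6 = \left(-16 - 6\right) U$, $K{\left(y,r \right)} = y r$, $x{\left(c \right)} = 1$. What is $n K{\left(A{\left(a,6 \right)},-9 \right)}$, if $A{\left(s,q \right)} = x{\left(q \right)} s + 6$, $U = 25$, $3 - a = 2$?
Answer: $17136$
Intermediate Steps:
$a = 1$ ($a = 3 - 2 = 1$)
$A{\left(s,q \right)} = 6 + s$ ($A{\left(s,q \right)} = 1 s + 6 = s + 6 = 6 + s$)
$K{\left(y,r \right)} = r y$
$n = -272$ ($n = 3 + \frac{\left(-16 - 6\right) 25}{2} = 3 + \frac{\left(-22\right) 25}{2} = 3 + \frac{1}{2} \left(-550\right) = 3 - 275 = -272$)
$n K{\left(A{\left(a,6 \right)},-9 \right)} = - 272 \left(- 9 \left(6 + 1\right)\right) = - 272 \left(\left(-9\right) 7\right) = \left(-272\right) \left(-63\right) = 17136$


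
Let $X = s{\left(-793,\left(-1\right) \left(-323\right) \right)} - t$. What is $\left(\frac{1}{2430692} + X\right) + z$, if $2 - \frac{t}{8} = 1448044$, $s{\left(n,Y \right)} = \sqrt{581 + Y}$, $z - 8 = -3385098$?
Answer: $\frac{19929841658233}{2430692} + 2 \sqrt{226} \approx 8.1993 \cdot 10^{6}$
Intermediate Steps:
$z = -3385090$ ($z = 8 - 3385098 = -3385090$)
$t = -11584336$ ($t = 16 - 11584352 = -11584336$)
$X = 11584336 + 2 \sqrt{226}$ ($X = \sqrt{581 - -323} - -11584336 = \sqrt{581 + 323} + 11584336 = \sqrt{904} + 11584336 = 2 \sqrt{226} + 11584336 = 11584336 + 2 \sqrt{226} \approx 1.1584 \cdot 10^{7}$)
$\left(\frac{1}{2430692} + X\right) + z = \left(\frac{1}{2430692} + \left(11584336 + 2 \sqrt{226}\right)\right) - 3385090 = \left(\frac{28157952840513}{2430692} + 2 \sqrt{226}\right) - 3385090 = \frac{19929841658233}{2430692} + 2 \sqrt{226}$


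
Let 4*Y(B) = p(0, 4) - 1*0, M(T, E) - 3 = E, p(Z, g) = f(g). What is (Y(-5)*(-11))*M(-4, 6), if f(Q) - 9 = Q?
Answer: -1287/4 ≈ -321.75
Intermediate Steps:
f(Q) = 9 + Q
p(Z, g) = 9 + g
M(T, E) = 3 + E
Y(B) = 13/4 (Y(B) = ((9 + 4) - 1*0)/4 = (13 + 0)/4 = (1/4)*13 = 13/4)
(Y(-5)*(-11))*M(-4, 6) = ((13/4)*(-11))*(3 + 6) = -143/4*9 = -1287/4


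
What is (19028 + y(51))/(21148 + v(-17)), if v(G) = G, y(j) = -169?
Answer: 18859/21131 ≈ 0.89248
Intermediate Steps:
(19028 + y(51))/(21148 + v(-17)) = (19028 - 169)/(21148 - 17) = 18859/21131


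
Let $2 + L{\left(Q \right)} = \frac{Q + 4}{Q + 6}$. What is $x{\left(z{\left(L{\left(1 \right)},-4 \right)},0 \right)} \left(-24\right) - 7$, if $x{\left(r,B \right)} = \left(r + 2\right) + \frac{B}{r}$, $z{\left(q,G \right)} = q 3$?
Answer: $\frac{263}{7} \approx 37.571$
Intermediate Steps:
$L{\left(Q \right)} = -2 + \frac{4 + Q}{6 + Q}$ ($L{\left(Q \right)} = -2 + \frac{Q + 4}{Q + 6} = -2 + \frac{4 + Q}{6 + Q}$)
$z{\left(q,G \right)} = 3 q$
$x{\left(r,B \right)} = 2 + r + \frac{B}{r}$ ($x{\left(r,B \right)} = \left(2 + r\right) + \frac{B}{r} = 2 + r + \frac{B}{r}$)
$x{\left(z{\left(L{\left(1 \right)},-4 \right)},0 \right)} \left(-24\right) - 7 = \left(2 + 3 \frac{-8 - 1}{6 + 1} + \frac{0}{3 \frac{-8 - 1}{6 + 1}}\right) \left(-24\right) - 7 = \left(2 + 3 \frac{-8 - 1}{7} + \frac{0}{3 \frac{-8 - 1}{7}}\right) \left(-24\right) - 7 = \left(2 + 3 \cdot \frac{1}{7} \left(-9\right) + \frac{0}{3 \cdot \frac{1}{7} \left(-9\right)}\right) \left(-24\right) - 7 = \left(2 + 3 \left(- \frac{9}{7}\right) + \frac{0}{3 \left(- \frac{9}{7}\right)}\right) \left(-24\right) - 7 = \left(2 - \frac{27}{7} + \frac{0}{- \frac{27}{7}}\right) \left(-24\right) - 7 = \left(2 - \frac{27}{7} + 0 \left(- \frac{7}{27}\right)\right) \left(-24\right) - 7 = \left(2 - \frac{27}{7} + 0\right) \left(-24\right) - 7 = \left(- \frac{13}{7}\right) \left(-24\right) - 7 = \frac{312}{7} - 7 = \frac{263}{7}$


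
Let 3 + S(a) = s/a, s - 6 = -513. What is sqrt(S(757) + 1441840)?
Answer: sqrt(826242867214)/757 ≈ 1200.8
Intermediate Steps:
s = -507 (s = 6 - 513 = -507)
S(a) = -3 - 507/a
sqrt(S(757) + 1441840) = sqrt((-3 - 507/757) + 1441840) = sqrt(-2778/757 + 1441840) = sqrt(1091470102/757) = sqrt(826242867214)/757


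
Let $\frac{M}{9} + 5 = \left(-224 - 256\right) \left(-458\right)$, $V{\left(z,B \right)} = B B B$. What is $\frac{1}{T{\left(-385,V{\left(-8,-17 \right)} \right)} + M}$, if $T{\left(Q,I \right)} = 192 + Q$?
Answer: $\frac{1}{1978322} \approx 5.0548 \cdot 10^{-7}$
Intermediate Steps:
$V{\left(z,B \right)} = B^{3}$ ($V{\left(z,B \right)} = B^{2} B = B^{3}$)
$M = 1978515$ ($M = -45 + 9 \left(-224 - 256\right) \left(-458\right) = -45 + 9 \left(\left(-480\right) \left(-458\right)\right) = -45 + 9 \cdot 219840 = -45 + 1978560 = 1978515$)
$\frac{1}{T{\left(-385,V{\left(-8,-17 \right)} \right)} + M} = \frac{1}{\left(192 - 385\right) + 1978515} = \frac{1}{-193 + 1978515} = \frac{1}{1978322}$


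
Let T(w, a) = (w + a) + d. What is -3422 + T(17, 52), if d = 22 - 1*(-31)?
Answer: -3300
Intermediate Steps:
d = 53 (d = 22 + 31 = 53)
T(w, a) = 53 + a + w (T(w, a) = (w + a) + 53 = (a + w) + 53 = 53 + a + w)
-3422 + T(17, 52) = -3422 + (53 + 52 + 17) = -3422 + 122 = -3300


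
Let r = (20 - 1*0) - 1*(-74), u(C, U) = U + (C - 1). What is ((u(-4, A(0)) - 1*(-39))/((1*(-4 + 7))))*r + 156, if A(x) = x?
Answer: 3664/3 ≈ 1221.3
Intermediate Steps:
u(C, U) = -1 + C + U (u(C, U) = U + (-1 + C) = -1 + C + U)
r = 94 (r = (20 + 0) + 74 = 20 + 74 = 94)
((u(-4, A(0)) - 1*(-39))/((1*(-4 + 7))))*r + 156 = (((-1 - 4 + 0) - 1*(-39))/((1*(-4 + 7))))*94 + 156 = ((-5 + 39)/((1*3)))*94 + 156 = (34/3)*94 + 156 = 3196/3 + 156 = 3664/3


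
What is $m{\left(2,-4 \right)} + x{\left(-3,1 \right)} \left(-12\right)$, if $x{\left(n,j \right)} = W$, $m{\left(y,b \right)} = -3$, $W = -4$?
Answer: $45$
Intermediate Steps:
$x{\left(n,j \right)} = -4$
$m{\left(2,-4 \right)} + x{\left(-3,1 \right)} \left(-12\right) = -3 - -48 = -3 + 48 = 45$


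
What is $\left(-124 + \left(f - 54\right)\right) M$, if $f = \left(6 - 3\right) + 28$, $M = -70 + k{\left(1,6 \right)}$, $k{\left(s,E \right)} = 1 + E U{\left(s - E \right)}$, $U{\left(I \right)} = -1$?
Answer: $11025$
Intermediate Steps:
$k{\left(s,E \right)} = 1 - E$ ($k{\left(s,E \right)} = 1 + E \left(-1\right) = 1 - E$)
$M = -75$ ($M = -70 + \left(1 - 6\right) = -70 - 5 = -75$)
$f = 31$ ($f = \left(6 - 3\right) + 28 = 3 + 28 = 31$)
$\left(-124 + \left(f - 54\right)\right) M = \left(-124 + \left(31 - 54\right)\right) \left(-75\right) = \left(-124 - 23\right) \left(-75\right) = \left(-147\right) \left(-75\right) = 11025$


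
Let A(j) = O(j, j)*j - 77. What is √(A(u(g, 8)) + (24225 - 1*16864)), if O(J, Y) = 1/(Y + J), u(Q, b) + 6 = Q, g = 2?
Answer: √29138/2 ≈ 85.349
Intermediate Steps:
u(Q, b) = -6 + Q
O(J, Y) = 1/(J + Y)
A(j) = -153/2 (A(j) = j/(j + j) - 77 = j/((2*j)) - 77 = (1/(2*j))*j - 77 = ½ - 77 = -153/2)
√(A(u(g, 8)) + (24225 - 1*16864)) = √(-153/2 + (24225 - 1*16864)) = √(-153/2 + (24225 - 16864)) = √(-153/2 + 7361) = √(14569/2) = √29138/2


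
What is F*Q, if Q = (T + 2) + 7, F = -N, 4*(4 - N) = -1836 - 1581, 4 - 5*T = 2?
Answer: -161351/20 ≈ -8067.5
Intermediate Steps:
T = ⅖ (T = ⅘ - ⅕*2 = ⅘ - ⅖ = ⅖ ≈ 0.40000)
N = 3433/4 (N = 4 - (-1836 - 1581)/4 = 4 - ¼*(-3417) = 4 + 3417/4 = 3433/4 ≈ 858.25)
F = -3433/4 (F = -1*3433/4 = -3433/4 ≈ -858.25)
Q = 47/5 (Q = (⅖ + 2) + 7 = 12/5 + 7 = 47/5 ≈ 9.4000)
F*Q = -3433/4*47/5 = -161351/20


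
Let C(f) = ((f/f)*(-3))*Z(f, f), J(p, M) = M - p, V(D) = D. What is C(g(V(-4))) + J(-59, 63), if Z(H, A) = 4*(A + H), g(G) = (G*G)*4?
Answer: -1414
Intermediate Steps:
g(G) = 4*G**2 (g(G) = G**2*4 = 4*G**2)
Z(H, A) = 4*A + 4*H
C(f) = -24*f (C(f) = ((f/f)*(-3))*(4*f + 4*f) = (1*(-3))*(8*f) = -24*f)
C(g(V(-4))) + J(-59, 63) = -96*(-4)**2 + (63 - 1*(-59)) = -96*16 + (63 + 59) = -24*64 + 122 = -1536 + 122 = -1414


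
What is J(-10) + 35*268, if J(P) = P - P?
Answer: 9380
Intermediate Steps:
J(P) = 0
J(-10) + 35*268 = 0 + 35*268 = 0 + 9380 = 9380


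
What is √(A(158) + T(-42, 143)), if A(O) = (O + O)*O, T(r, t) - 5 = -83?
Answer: 5*√1994 ≈ 223.27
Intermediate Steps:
T(r, t) = -78 (T(r, t) = 5 - 83 = -78)
A(O) = 2*O² (A(O) = (2*O)*O = 2*O²)
√(A(158) + T(-42, 143)) = √(2*158² - 78) = √(2*24964 - 78) = √(49928 - 78) = √49850 = 5*√1994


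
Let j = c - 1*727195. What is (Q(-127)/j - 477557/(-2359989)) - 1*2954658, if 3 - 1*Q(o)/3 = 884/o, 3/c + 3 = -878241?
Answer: -62841197863630170932577625/21268519797066320061 ≈ -2.9547e+6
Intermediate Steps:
c = -1/292748 (c = 3/(-3 - 878241) = 3/(-878244) = 3*(-1/878244) = -1/292748 ≈ -3.4159e-6)
j = -212884881861/292748 (j = -1/292748 - 1*727195 = -1/292748 - 727195 = -212884881861/292748 ≈ -7.2720e+5)
Q(o) = 9 - 2652/o
(Q(-127)/j - 477557/(-2359989)) - 1*2954658 = ((9 - 2652/(-127))/(-212884881861/292748) - 477557/(-2359989)) - 1*2954658 = ((9 - 2652*(-1/127))*(-292748/212884881861) - 477557*(-1/2359989)) - 2954658 = ((9 + 2652/127)*(-292748/212884881861) + 477557/2359989) - 2954658 = ((3795/127)*(-292748/212884881861) + 477557/2359989) - 2954658 = (-370326220/9012126665449 + 477557/2359989) - 2954658 = 4302930208166216513/21268519797066320061 - 2954658 = -62841197863630170932577625/21268519797066320061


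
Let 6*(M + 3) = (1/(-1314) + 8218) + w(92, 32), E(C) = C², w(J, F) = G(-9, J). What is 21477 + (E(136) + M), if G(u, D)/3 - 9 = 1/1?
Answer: 325961351/7884 ≈ 41345.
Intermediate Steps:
G(u, D) = 30 (G(u, D) = 27 + 3/1 = 27 + 3*1 = 27 + 3 = 30)
w(J, F) = 30
M = 10814219/7884 (M = -3 + ((1/(-1314) + 8218) + 30)/6 = -3 + ((-1/1314 + 8218) + 30)/6 = -3 + (10798451/1314 + 30)/6 = -3 + (⅙)*(10837871/1314) = -3 + 10837871/7884 = 10814219/7884 ≈ 1371.7)
21477 + (E(136) + M) = 21477 + (136² + 10814219/7884) = 21477 + (18496 + 10814219/7884) = 21477 + 156636683/7884 = 325961351/7884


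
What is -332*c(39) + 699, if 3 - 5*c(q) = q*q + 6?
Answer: 509463/5 ≈ 1.0189e+5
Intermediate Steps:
c(q) = -⅗ - q²/5 (c(q) = ⅗ - (q*q + 6)/5 = ⅗ - (q² + 6)/5 = ⅗ - (6 + q²)/5 = ⅗ + (-6/5 - q²/5) = -⅗ - q²/5)
-332*c(39) + 699 = -332*(-⅗ - ⅕*39²) + 699 = -332*(-⅗ - ⅕*1521) + 699 = -332*(-⅗ - 1521/5) + 699 = -332*(-1524/5) + 699 = 505968/5 + 699 = 509463/5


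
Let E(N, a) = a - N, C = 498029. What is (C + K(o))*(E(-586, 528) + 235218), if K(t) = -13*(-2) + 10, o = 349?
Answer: 117708697580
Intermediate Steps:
K(t) = 36 (K(t) = 26 + 10 = 36)
(C + K(o))*(E(-586, 528) + 235218) = (498029 + 36)*((528 - 1*(-586)) + 235218) = 498065*((528 + 586) + 235218) = 498065*(1114 + 235218) = 498065*236332 = 117708697580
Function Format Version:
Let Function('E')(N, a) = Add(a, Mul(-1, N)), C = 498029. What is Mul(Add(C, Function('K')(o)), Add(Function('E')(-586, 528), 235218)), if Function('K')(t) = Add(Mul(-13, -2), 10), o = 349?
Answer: 117708697580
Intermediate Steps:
Function('K')(t) = 36 (Function('K')(t) = Add(26, 10) = 36)
Mul(Add(C, Function('K')(o)), Add(Function('E')(-586, 528), 235218)) = Mul(Add(498029, 36), Add(Add(528, Mul(-1, -586)), 235218)) = Mul(498065, Add(Add(528, 586), 235218)) = Mul(498065, Add(1114, 235218)) = Mul(498065, 236332) = 117708697580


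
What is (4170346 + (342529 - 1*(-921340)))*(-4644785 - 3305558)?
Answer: -43203873185745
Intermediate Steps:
(4170346 + (342529 - 1*(-921340)))*(-4644785 - 3305558) = (4170346 + (342529 + 921340))*(-7950343) = (4170346 + 1263869)*(-7950343) = 5434215*(-7950343) = -43203873185745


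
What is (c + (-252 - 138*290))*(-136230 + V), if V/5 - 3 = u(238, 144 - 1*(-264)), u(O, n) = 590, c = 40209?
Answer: 8395695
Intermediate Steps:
V = 2965 (V = 15 + 5*590 = 15 + 2950 = 2965)
(c + (-252 - 138*290))*(-136230 + V) = (40209 + (-252 - 138*290))*(-136230 + 2965) = (40209 + (-252 - 40020))*(-133265) = (40209 - 40272)*(-133265) = -63*(-133265) = 8395695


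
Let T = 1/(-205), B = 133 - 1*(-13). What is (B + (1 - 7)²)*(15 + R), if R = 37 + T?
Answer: 1939938/205 ≈ 9463.1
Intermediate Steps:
B = 146 (B = 133 + 13 = 146)
T = -1/205 ≈ -0.0048781
R = 7584/205 (R = 37 - 1/205 = 7584/205 ≈ 36.995)
(B + (1 - 7)²)*(15 + R) = (146 + (1 - 7)²)*(15 + 7584/205) = (146 + (-6)²)*(10659/205) = (146 + 36)*(10659/205) = 182*(10659/205) = 1939938/205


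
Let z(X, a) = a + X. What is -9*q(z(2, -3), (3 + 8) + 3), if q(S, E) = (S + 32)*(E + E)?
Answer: -7812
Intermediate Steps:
z(X, a) = X + a
q(S, E) = 2*E*(32 + S) (q(S, E) = (32 + S)*(2*E) = 2*E*(32 + S))
-9*q(z(2, -3), (3 + 8) + 3) = -18*((3 + 8) + 3)*(32 + (2 - 3)) = -18*(11 + 3)*(32 - 1) = -18*14*31 = -9*868 = -7812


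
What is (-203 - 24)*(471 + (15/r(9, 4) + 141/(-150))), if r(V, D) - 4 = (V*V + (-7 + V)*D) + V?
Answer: -45363226/425 ≈ -1.0674e+5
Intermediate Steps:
r(V, D) = 4 + V + V² + D*(-7 + V) (r(V, D) = 4 + ((V*V + (-7 + V)*D) + V) = 4 + ((V² + D*(-7 + V)) + V) = 4 + (V + V² + D*(-7 + V)) = 4 + V + V² + D*(-7 + V))
(-203 - 24)*(471 + (15/r(9, 4) + 141/(-150))) = (-203 - 24)*(471 + (15/(4 + 9 + 9² - 7*4 + 4*9) + 141/(-150))) = -227*(471 + (15/(4 + 9 + 81 - 28 + 36) + 141*(-1/150))) = -227*(471 + (15/102 - 47/50)) = -227*(471 + (15*(1/102) - 47/50)) = -227*(471 + (5/34 - 47/50)) = -227*(471 - 337/425) = -227*199838/425 = -45363226/425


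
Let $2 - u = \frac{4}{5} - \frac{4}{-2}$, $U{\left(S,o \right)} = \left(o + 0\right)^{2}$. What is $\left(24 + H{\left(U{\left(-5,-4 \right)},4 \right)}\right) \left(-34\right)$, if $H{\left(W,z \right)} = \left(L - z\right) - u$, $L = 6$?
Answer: $- \frac{4556}{5} \approx -911.2$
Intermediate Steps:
$U{\left(S,o \right)} = o^{2}$
$u = - \frac{4}{5}$ ($u = 2 - \left(\frac{4}{5} - \frac{4}{-2}\right) = 2 - \left(4 \cdot \frac{1}{5} - -2\right) = 2 - \left(\frac{4}{5} + 2\right) = 2 - \frac{14}{5} = - \frac{4}{5} \approx -0.8$)
$H{\left(W,z \right)} = \frac{34}{5} - z$ ($H{\left(W,z \right)} = \left(6 - z\right) - - \frac{4}{5} = \left(6 - z\right) + \frac{4}{5} = \frac{34}{5} - z$)
$\left(24 + H{\left(U{\left(-5,-4 \right)},4 \right)}\right) \left(-34\right) = \left(24 + \left(\frac{34}{5} - 4\right)\right) \left(-34\right) = \left(24 + \frac{14}{5}\right) \left(-34\right) = \frac{134}{5} \left(-34\right) = - \frac{4556}{5}$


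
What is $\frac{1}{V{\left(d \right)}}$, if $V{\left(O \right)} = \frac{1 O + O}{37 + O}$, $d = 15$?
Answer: $\frac{26}{15} \approx 1.7333$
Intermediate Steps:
$V{\left(O \right)} = \frac{2 O}{37 + O}$ ($V{\left(O \right)} = \frac{O + O}{37 + O} = \frac{2 O}{37 + O}$)
$\frac{1}{V{\left(d \right)}} = \frac{1}{2 \cdot 15 \frac{1}{37 + 15}} = \frac{1}{2 \cdot 15 \cdot \frac{1}{52}} = \frac{1}{\frac{15}{26}} = \frac{26}{15}$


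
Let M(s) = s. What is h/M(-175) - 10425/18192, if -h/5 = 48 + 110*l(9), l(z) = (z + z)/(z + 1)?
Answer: 1370119/212240 ≈ 6.4555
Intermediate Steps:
l(z) = 2*z/(1 + z) (l(z) = (2*z)/(1 + z) = 2*z/(1 + z))
h = -1230 (h = -5*(48 + 110*(2*9/(1 + 9))) = -5*(48 + 110*(2*9/10)) = -5*(48 + 110*(2*9*(⅒))) = -5*(48 + 110*(9/5)) = -5*(48 + 198) = -5*246 = -1230)
h/M(-175) - 10425/18192 = -1230/(-175) - 10425/18192 = -1230*(-1/175) - 10425*1/18192 = 246/35 - 3475/6064 = 1370119/212240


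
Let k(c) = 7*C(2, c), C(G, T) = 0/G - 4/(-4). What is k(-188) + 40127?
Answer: 40134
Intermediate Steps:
C(G, T) = 1 (C(G, T) = 0 - 4*(-¼) = 0 + 1 = 1)
k(c) = 7 (k(c) = 7*1 = 7)
k(-188) + 40127 = 7 + 40127 = 40134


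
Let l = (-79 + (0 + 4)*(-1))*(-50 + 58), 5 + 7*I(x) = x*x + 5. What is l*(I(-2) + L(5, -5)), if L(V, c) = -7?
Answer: 29880/7 ≈ 4268.6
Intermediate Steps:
I(x) = x**2/7 (I(x) = -5/7 + (x*x + 5)/7 = -5/7 + (x**2 + 5)/7 = -5/7 + (5 + x**2)/7 = -5/7 + (5/7 + x**2/7) = x**2/7)
l = -664 (l = (-79 + 4*(-1))*8 = (-79 - 4)*8 = -83*8 = -664)
l*(I(-2) + L(5, -5)) = -664*((1/7)*(-2)**2 - 7) = -664*((1/7)*4 - 7) = -664*(4/7 - 7) = -664*(-45/7) = 29880/7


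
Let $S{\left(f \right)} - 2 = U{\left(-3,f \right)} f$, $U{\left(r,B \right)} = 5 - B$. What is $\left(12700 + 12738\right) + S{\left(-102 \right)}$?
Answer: $14526$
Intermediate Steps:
$S{\left(f \right)} = 2 + f \left(5 - f\right)$ ($S{\left(f \right)} = 2 + \left(5 - f\right) f = 2 + f \left(5 - f\right)$)
$\left(12700 + 12738\right) + S{\left(-102 \right)} = \left(12700 + 12738\right) + \left(2 - - 102 \left(-5 - 102\right)\right) = 25438 + \left(2 - \left(-102\right) \left(-107\right)\right) = 25438 + \left(2 - 10914\right) = 25438 - 10912 = 14526$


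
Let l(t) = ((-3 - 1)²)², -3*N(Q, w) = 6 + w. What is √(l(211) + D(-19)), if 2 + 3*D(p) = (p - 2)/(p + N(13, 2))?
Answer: √9721335/195 ≈ 15.989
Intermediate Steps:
N(Q, w) = -2 - w/3 (N(Q, w) = -(6 + w)/3 = -2 - w/3)
l(t) = 256 (l(t) = ((-4)²)² = 16² = 256)
D(p) = -⅔ + (-2 + p)/(3*(-8/3 + p)) (D(p) = -⅔ + ((p - 2)/(p + (-2 - ⅓*2)))/3 = -⅔ + ((-2 + p)/(p + (-2 - ⅔)))/3 = -⅔ + ((-2 + p)/(p - 8/3))/3 = -⅔ + ((-2 + p)/(-8/3 + p))/3 = -⅔ + (-2 + p)/(3*(-8/3 + p)))
√(l(211) + D(-19)) = √(256 + (10 - 3*(-19))/(3*(-8 + 3*(-19)))) = √(256 + (10 + 57)/(3*(-8 - 57))) = √(256 + (⅓)*67/(-65)) = √(256 + (⅓)*(-1/65)*67) = √(256 - 67/195) = √(49853/195) = √9721335/195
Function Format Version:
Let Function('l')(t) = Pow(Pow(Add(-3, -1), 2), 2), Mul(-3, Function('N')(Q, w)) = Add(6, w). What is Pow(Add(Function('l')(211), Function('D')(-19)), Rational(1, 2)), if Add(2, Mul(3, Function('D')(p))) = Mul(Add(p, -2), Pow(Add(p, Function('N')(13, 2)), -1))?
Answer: Mul(Rational(1, 195), Pow(9721335, Rational(1, 2))) ≈ 15.989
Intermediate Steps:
Function('N')(Q, w) = Add(-2, Mul(Rational(-1, 3), w)) (Function('N')(Q, w) = Mul(Rational(-1, 3), Add(6, w)) = Add(-2, Mul(Rational(-1, 3), w)))
Function('l')(t) = 256 (Function('l')(t) = Pow(Pow(-4, 2), 2) = Pow(16, 2) = 256)
Function('D')(p) = Add(Rational(-2, 3), Mul(Rational(1, 3), Pow(Add(Rational(-8, 3), p), -1), Add(-2, p))) (Function('D')(p) = Add(Rational(-2, 3), Mul(Rational(1, 3), Mul(Add(p, -2), Pow(Add(p, Add(-2, Mul(Rational(-1, 3), 2))), -1)))) = Add(Rational(-2, 3), Mul(Rational(1, 3), Mul(Add(-2, p), Pow(Add(p, Add(-2, Rational(-2, 3))), -1)))) = Add(Rational(-2, 3), Mul(Rational(1, 3), Mul(Add(-2, p), Pow(Add(p, Rational(-8, 3)), -1)))) = Add(Rational(-2, 3), Mul(Rational(1, 3), Mul(Add(-2, p), Pow(Add(Rational(-8, 3), p), -1)))) = Add(Rational(-2, 3), Mul(Rational(1, 3), Mul(Pow(Add(Rational(-8, 3), p), -1), Add(-2, p)))) = Add(Rational(-2, 3), Mul(Rational(1, 3), Pow(Add(Rational(-8, 3), p), -1), Add(-2, p))))
Pow(Add(Function('l')(211), Function('D')(-19)), Rational(1, 2)) = Pow(Add(256, Mul(Rational(1, 3), Pow(Add(-8, Mul(3, -19)), -1), Add(10, Mul(-3, -19)))), Rational(1, 2)) = Pow(Add(256, Mul(Rational(1, 3), Pow(Add(-8, -57), -1), Add(10, 57))), Rational(1, 2)) = Pow(Add(256, Mul(Rational(1, 3), Pow(-65, -1), 67)), Rational(1, 2)) = Pow(Add(256, Mul(Rational(1, 3), Rational(-1, 65), 67)), Rational(1, 2)) = Pow(Add(256, Rational(-67, 195)), Rational(1, 2)) = Pow(Rational(49853, 195), Rational(1, 2)) = Mul(Rational(1, 195), Pow(9721335, Rational(1, 2)))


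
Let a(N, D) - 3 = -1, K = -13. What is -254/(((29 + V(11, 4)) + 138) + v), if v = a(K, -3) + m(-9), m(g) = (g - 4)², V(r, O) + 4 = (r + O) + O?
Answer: -254/353 ≈ -0.71955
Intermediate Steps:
V(r, O) = -4 + r + 2*O (V(r, O) = -4 + ((r + O) + O) = -4 + ((O + r) + O) = -4 + (r + 2*O) = -4 + r + 2*O)
a(N, D) = 2 (a(N, D) = 3 - 1 = 2)
m(g) = (-4 + g)²
v = 171 (v = 2 + (-4 - 9)² = 2 + (-13)² = 2 + 169 = 171)
-254/(((29 + V(11, 4)) + 138) + v) = -254/(((29 + (-4 + 11 + 2*4)) + 138) + 171) = -254/(((29 + (-4 + 11 + 8)) + 138) + 171) = -254/(((29 + 15) + 138) + 171) = -254/((44 + 138) + 171) = -254/(182 + 171) = -254/353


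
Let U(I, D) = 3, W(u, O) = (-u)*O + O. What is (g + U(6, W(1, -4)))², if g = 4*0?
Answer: 9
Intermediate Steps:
W(u, O) = O - O*u (W(u, O) = -O*u + O = O - O*u)
g = 0
(g + U(6, W(1, -4)))² = (0 + 3)² = 3² = 9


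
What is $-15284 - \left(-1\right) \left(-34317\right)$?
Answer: $-49601$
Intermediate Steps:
$-15284 - \left(-1\right) \left(-34317\right) = -15284 - 34317 = -49601$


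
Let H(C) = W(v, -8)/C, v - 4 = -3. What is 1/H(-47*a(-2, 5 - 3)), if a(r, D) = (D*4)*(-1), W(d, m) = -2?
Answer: -188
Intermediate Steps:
v = 1 (v = 4 - 3 = 1)
a(r, D) = -4*D (a(r, D) = (4*D)*(-1) = -4*D)
H(C) = -2/C
1/H(-47*a(-2, 5 - 3)) = 1/(-2*1/(188*(5 - 3))) = 1/(-2/((-(-188)*2))) = 1/(-2/((-47*(-8)))) = 1/(-2/376) = 1/(-2*1/376) = 1/(-1/188) = -188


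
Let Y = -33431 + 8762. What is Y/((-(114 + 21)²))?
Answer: 2741/2025 ≈ 1.3536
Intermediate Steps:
Y = -24669
Y/((-(114 + 21)²)) = -24669*(-1/(114 + 21)²) = -24669/((-1*135²)) = -24669/((-1*18225)) = -24669/(-18225) = -24669*(-1/18225) = 2741/2025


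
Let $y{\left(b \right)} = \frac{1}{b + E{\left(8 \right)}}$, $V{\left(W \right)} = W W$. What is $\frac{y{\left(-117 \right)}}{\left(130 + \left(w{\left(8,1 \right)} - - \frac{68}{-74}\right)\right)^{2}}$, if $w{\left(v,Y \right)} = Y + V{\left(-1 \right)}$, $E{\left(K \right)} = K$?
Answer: $- \frac{1369}{2563952500} \approx -5.3394 \cdot 10^{-7}$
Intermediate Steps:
$V{\left(W \right)} = W^{2}$
$w{\left(v,Y \right)} = 1 + Y$ ($w{\left(v,Y \right)} = Y + \left(-1\right)^{2} = Y + 1 = 1 + Y$)
$y{\left(b \right)} = \frac{1}{8 + b}$ ($y{\left(b \right)} = \frac{1}{b + 8} = \frac{1}{8 + b}$)
$\frac{y{\left(-117 \right)}}{\left(130 + \left(w{\left(8,1 \right)} - - \frac{68}{-74}\right)\right)^{2}} = \frac{1}{\left(8 - 117\right) \left(130 + \left(\left(1 + 1\right) - - \frac{68}{-74}\right)\right)^{2}} = \frac{1}{\left(-109\right) \left(130 + \left(2 - \left(-68\right) \left(- \frac{1}{74}\right)\right)\right)^{2}} = - \frac{1}{109 \left(130 + \left(2 - \frac{34}{37}\right)\right)^{2}} = - \frac{1}{109 \left(130 + \frac{40}{37}\right)^{2}} = - \frac{1}{109 \left(\frac{4850}{37}\right)^{2}} = - \frac{1}{109 \cdot \frac{23522500}{1369}} = \left(- \frac{1}{109}\right) \frac{1369}{23522500} = - \frac{1369}{2563952500}$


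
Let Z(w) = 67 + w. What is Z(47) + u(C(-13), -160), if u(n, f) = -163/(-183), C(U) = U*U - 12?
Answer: 21025/183 ≈ 114.89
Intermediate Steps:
C(U) = -12 + U² (C(U) = U² - 12 = -12 + U²)
u(n, f) = 163/183 (u(n, f) = -163*(-1/183) = 163/183)
Z(47) + u(C(-13), -160) = (67 + 47) + 163/183 = 114 + 163/183 = 21025/183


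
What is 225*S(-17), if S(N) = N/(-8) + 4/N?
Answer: 57825/136 ≈ 425.18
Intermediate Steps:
S(N) = 4/N - N/8 (S(N) = N*(-1/8) + 4/N = -N/8 + 4/N = 4/N - N/8)
225*S(-17) = 225*(4/(-17) - 1/8*(-17)) = 225*(4*(-1/17) + 17/8) = 225*(-4/17 + 17/8) = 225*(257/136) = 57825/136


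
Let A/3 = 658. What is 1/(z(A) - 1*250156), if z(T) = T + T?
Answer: -1/246208 ≈ -4.0616e-6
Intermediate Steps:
A = 1974 (A = 3*658 = 1974)
z(T) = 2*T
1/(z(A) - 1*250156) = 1/(2*1974 - 1*250156) = 1/(3948 - 250156) = 1/(-246208) = -1/246208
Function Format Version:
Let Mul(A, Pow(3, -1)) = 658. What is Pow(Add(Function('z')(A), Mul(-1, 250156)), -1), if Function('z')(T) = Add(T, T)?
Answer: Rational(-1, 246208) ≈ -4.0616e-6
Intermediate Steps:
A = 1974 (A = Mul(3, 658) = 1974)
Function('z')(T) = Mul(2, T)
Pow(Add(Function('z')(A), Mul(-1, 250156)), -1) = Pow(Add(Mul(2, 1974), Mul(-1, 250156)), -1) = Pow(Add(3948, -250156), -1) = Pow(-246208, -1) = Rational(-1, 246208)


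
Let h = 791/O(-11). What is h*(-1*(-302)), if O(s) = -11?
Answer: -238882/11 ≈ -21717.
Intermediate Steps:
h = -791/11 (h = 791/(-11) = 791*(-1/11) = -791/11 ≈ -71.909)
h*(-1*(-302)) = -(-791)*(-302)/11 = -791/11*302 = -238882/11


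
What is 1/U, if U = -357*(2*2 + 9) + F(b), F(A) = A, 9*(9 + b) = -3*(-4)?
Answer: -3/13946 ≈ -0.00021512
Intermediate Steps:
b = -23/3 (b = -9 + (-3*(-4))/9 = -9 + (1/9)*12 = -9 + 4/3 = -23/3 ≈ -7.6667)
U = -13946/3 (U = -357*(2*2 + 9) - 23/3 = -357*(4 + 9) - 23/3 = -357*13 - 23/3 = -4641 - 23/3 = -13946/3 ≈ -4648.7)
1/U = 1/(-13946/3) = -3/13946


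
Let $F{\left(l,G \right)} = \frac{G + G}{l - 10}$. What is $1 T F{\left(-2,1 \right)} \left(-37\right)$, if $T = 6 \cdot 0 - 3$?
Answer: $- \frac{37}{2} \approx -18.5$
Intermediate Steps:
$T = -3$ ($T = 0 - 3 = -3$)
$F{\left(l,G \right)} = \frac{2 G}{-10 + l}$
$1 T F{\left(-2,1 \right)} \left(-37\right) = 1 \left(-3\right) 2 \cdot 1 \frac{1}{-10 - 2} \left(-37\right) = - 3 \cdot 2 \cdot 1 \frac{1}{-12} \left(-37\right) = - 3 \cdot 2 \cdot 1 \left(- \frac{1}{12}\right) \left(-37\right) = \left(-3\right) \left(- \frac{1}{6}\right) \left(-37\right) = \frac{1}{2} \left(-37\right) = - \frac{37}{2}$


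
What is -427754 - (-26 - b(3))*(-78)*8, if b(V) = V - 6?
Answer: -442106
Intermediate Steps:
b(V) = -6 + V
-427754 - (-26 - b(3))*(-78)*8 = -427754 - (-26 - (-6 + 3))*(-78)*8 = -427754 - (-26 - 1*(-3))*(-78)*8 = -427754 - (-26 + 3)*(-78)*8 = -427754 - (-23*(-78))*8 = -427754 - 1794*8 = -427754 - 1*14352 = -427754 - 14352 = -442106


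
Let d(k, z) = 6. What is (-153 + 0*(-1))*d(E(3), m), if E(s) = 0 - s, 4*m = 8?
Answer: -918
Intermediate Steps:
m = 2 (m = (¼)*8 = 2)
E(s) = -s
(-153 + 0*(-1))*d(E(3), m) = (-153 + 0*(-1))*6 = (-153 + 0)*6 = -153*6 = -918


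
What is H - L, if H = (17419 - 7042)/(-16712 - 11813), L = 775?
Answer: -22117252/28525 ≈ -775.36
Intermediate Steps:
H = -10377/28525 (H = 10377/(-28525) = 10377*(-1/28525) = -10377/28525 ≈ -0.36379)
H - L = -10377/28525 - 1*775 = -10377/28525 - 775 = -22117252/28525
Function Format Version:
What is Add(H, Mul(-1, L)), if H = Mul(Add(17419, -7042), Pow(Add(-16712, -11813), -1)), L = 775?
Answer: Rational(-22117252, 28525) ≈ -775.36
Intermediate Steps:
H = Rational(-10377, 28525) (H = Mul(10377, Pow(-28525, -1)) = Mul(10377, Rational(-1, 28525)) = Rational(-10377, 28525) ≈ -0.36379)
Add(H, Mul(-1, L)) = Add(Rational(-10377, 28525), Mul(-1, 775)) = Add(Rational(-10377, 28525), -775) = Rational(-22117252, 28525)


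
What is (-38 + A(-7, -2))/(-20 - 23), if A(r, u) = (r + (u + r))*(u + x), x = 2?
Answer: 38/43 ≈ 0.88372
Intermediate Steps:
A(r, u) = (2 + u)*(u + 2*r) (A(r, u) = (r + (u + r))*(u + 2) = (r + (r + u))*(2 + u) = (u + 2*r)*(2 + u) = (2 + u)*(u + 2*r))
(-38 + A(-7, -2))/(-20 - 23) = (-38 + ((-2)² + 2*(-2) + 4*(-7) + 2*(-7)*(-2)))/(-20 - 23) = (-38 + (4 - 4 - 28 + 28))/(-43) = -(-38 + 0)/43 = -1/43*(-38) = 38/43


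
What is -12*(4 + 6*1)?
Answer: -120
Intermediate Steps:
-12*(4 + 6*1) = -12*(4 + 6) = -12*10 = -120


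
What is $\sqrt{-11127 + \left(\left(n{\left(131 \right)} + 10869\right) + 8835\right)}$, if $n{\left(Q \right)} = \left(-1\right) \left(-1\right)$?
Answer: $\sqrt{8578} \approx 92.617$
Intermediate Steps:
$n{\left(Q \right)} = 1$
$\sqrt{-11127 + \left(\left(n{\left(131 \right)} + 10869\right) + 8835\right)} = \sqrt{-11127 + \left(\left(1 + 10869\right) + 8835\right)} = \sqrt{-11127 + \left(10870 + 8835\right)} = \sqrt{-11127 + 19705} = \sqrt{8578}$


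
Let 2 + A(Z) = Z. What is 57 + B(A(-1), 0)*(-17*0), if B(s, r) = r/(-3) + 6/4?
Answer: 57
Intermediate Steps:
A(Z) = -2 + Z
B(s, r) = 3/2 - r/3 (B(s, r) = r*(-1/3) + 6*(1/4) = -r/3 + 3/2 = 3/2 - r/3)
57 + B(A(-1), 0)*(-17*0) = 57 + (3/2 - 1/3*0)*(-17*0) = 57 + (3/2 + 0)*0 = 57 + (3/2)*0 = 57 + 0 = 57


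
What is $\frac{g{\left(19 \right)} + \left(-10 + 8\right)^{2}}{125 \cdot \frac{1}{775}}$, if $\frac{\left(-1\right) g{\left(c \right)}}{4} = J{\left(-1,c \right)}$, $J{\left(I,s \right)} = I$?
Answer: $\frac{248}{5} \approx 49.6$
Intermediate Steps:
$g{\left(c \right)} = 4$ ($g{\left(c \right)} = \left(-4\right) \left(-1\right) = 4$)
$\frac{g{\left(19 \right)} + \left(-10 + 8\right)^{2}}{125 \cdot \frac{1}{775}} = \frac{4 + \left(-10 + 8\right)^{2}}{125 \cdot \frac{1}{775}} = \frac{4 + \left(-2\right)^{2}}{125 \cdot \frac{1}{775}} = \frac{4 + 4}{\frac{5}{31}} = 8 \cdot \frac{31}{5} = \frac{248}{5}$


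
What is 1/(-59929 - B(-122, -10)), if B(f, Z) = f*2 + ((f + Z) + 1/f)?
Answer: -122/7265465 ≈ -1.6792e-5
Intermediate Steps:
B(f, Z) = Z + 1/f + 3*f (B(f, Z) = 2*f + ((Z + f) + 1/f) = 2*f + (Z + f + 1/f) = Z + 1/f + 3*f)
1/(-59929 - B(-122, -10)) = 1/(-59929 - (-10 + 1/(-122) + 3*(-122))) = 1/(-59929 - (-10 - 1/122 - 366)) = 1/(-59929 - 1*(-45873/122)) = 1/(-59929 + 45873/122) = 1/(-7265465/122) = -122/7265465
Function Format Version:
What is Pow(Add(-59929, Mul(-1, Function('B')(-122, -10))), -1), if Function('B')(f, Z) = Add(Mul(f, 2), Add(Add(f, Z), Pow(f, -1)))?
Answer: Rational(-122, 7265465) ≈ -1.6792e-5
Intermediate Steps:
Function('B')(f, Z) = Add(Z, Pow(f, -1), Mul(3, f)) (Function('B')(f, Z) = Add(Mul(2, f), Add(Add(Z, f), Pow(f, -1))) = Add(Mul(2, f), Add(Z, f, Pow(f, -1))) = Add(Z, Pow(f, -1), Mul(3, f)))
Pow(Add(-59929, Mul(-1, Function('B')(-122, -10))), -1) = Pow(Add(-59929, Mul(-1, Add(-10, Pow(-122, -1), Mul(3, -122)))), -1) = Pow(Add(-59929, Mul(-1, Add(-10, Rational(-1, 122), -366))), -1) = Pow(Add(-59929, Mul(-1, Rational(-45873, 122))), -1) = Pow(Add(-59929, Rational(45873, 122)), -1) = Pow(Rational(-7265465, 122), -1) = Rational(-122, 7265465)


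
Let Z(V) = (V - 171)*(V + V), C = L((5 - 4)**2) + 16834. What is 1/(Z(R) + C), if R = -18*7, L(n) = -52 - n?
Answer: 1/91625 ≈ 1.0914e-5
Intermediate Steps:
C = 16781 (C = (-52 - (5 - 4)**2) + 16834 = (-52 - 1*1**2) + 16834 = (-52 - 1*1) + 16834 = (-52 - 1) + 16834 = -53 + 16834 = 16781)
R = -126
Z(V) = 2*V*(-171 + V) (Z(V) = (-171 + V)*(2*V) = 2*V*(-171 + V))
1/(Z(R) + C) = 1/(2*(-126)*(-171 - 126) + 16781) = 1/(2*(-126)*(-297) + 16781) = 1/(74844 + 16781) = 1/91625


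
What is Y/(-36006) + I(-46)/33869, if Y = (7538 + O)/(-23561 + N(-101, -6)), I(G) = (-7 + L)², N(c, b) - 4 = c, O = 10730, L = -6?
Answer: 36144495026/7212657127203 ≈ 0.0050113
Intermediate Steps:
N(c, b) = 4 + c
I(G) = 169 (I(G) = (-7 - 6)² = (-13)² = 169)
Y = -9134/11829 (Y = (7538 + 10730)/(-23561 + (4 - 101)) = 18268/(-23561 - 97) = 18268/(-23658) = 18268*(-1/23658) = -9134/11829 ≈ -0.77217)
Y/(-36006) + I(-46)/33869 = -9134/11829/(-36006) + 169/33869 = -9134/11829*(-1/36006) + 169*(1/33869) = 4567/212957487 + 169/33869 = 36144495026/7212657127203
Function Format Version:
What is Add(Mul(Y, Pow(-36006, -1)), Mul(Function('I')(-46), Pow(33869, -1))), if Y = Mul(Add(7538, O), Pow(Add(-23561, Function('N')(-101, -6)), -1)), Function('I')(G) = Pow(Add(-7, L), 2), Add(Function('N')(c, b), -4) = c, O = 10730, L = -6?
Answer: Rational(36144495026, 7212657127203) ≈ 0.0050113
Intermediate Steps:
Function('N')(c, b) = Add(4, c)
Function('I')(G) = 169 (Function('I')(G) = Pow(Add(-7, -6), 2) = Pow(-13, 2) = 169)
Y = Rational(-9134, 11829) (Y = Mul(Add(7538, 10730), Pow(Add(-23561, Add(4, -101)), -1)) = Mul(18268, Pow(Add(-23561, -97), -1)) = Mul(18268, Pow(-23658, -1)) = Mul(18268, Rational(-1, 23658)) = Rational(-9134, 11829) ≈ -0.77217)
Add(Mul(Y, Pow(-36006, -1)), Mul(Function('I')(-46), Pow(33869, -1))) = Add(Mul(Rational(-9134, 11829), Pow(-36006, -1)), Mul(169, Pow(33869, -1))) = Add(Mul(Rational(-9134, 11829), Rational(-1, 36006)), Mul(169, Rational(1, 33869))) = Add(Rational(4567, 212957487), Rational(169, 33869)) = Rational(36144495026, 7212657127203)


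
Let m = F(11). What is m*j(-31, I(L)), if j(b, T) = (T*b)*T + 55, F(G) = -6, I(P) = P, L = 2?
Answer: 414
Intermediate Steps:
j(b, T) = 55 + b*T² (j(b, T) = b*T² + 55 = 55 + b*T²)
m = -6
m*j(-31, I(L)) = -6*(55 - 31*2²) = -6*(55 - 31*4) = -6*(55 - 124) = -6*(-69) = 414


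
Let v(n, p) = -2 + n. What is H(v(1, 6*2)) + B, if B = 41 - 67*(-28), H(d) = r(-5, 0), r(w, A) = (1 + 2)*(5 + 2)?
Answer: 1938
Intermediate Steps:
r(w, A) = 21 (r(w, A) = 3*7 = 21)
H(d) = 21
B = 1917 (B = 41 + 1876 = 1917)
H(v(1, 6*2)) + B = 21 + 1917 = 1938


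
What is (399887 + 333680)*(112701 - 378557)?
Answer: -195023188352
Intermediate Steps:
(399887 + 333680)*(112701 - 378557) = 733567*(-265856) = -195023188352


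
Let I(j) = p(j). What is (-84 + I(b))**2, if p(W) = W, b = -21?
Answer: 11025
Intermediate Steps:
I(j) = j
(-84 + I(b))**2 = (-84 - 21)**2 = (-105)**2 = 11025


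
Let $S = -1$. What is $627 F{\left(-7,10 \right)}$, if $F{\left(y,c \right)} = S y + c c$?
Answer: $67089$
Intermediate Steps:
$F{\left(y,c \right)} = c^{2} - y$ ($F{\left(y,c \right)} = - y + c c = - y + c^{2} = c^{2} - y$)
$627 F{\left(-7,10 \right)} = 627 \left(10^{2} - -7\right) = 627 \left(100 + 7\right) = 627 \cdot 107 = 67089$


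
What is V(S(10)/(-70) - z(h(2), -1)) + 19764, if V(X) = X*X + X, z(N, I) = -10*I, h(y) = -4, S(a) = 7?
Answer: 1985591/100 ≈ 19856.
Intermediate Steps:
V(X) = X + X² (V(X) = X² + X = X + X²)
V(S(10)/(-70) - z(h(2), -1)) + 19764 = (7/(-70) - (-10)*(-1))*(1 + (7/(-70) - (-10)*(-1))) + 19764 = (7*(-1/70) - 1*10)*(1 + (7*(-1/70) - 1*10)) + 19764 = (-⅒ - 10)*(1 + (-⅒ - 10)) + 19764 = -101*(1 - 101/10)/10 + 19764 = -101/10*(-91/10) + 19764 = 9191/100 + 19764 = 1985591/100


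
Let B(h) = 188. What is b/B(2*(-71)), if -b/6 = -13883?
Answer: 41649/94 ≈ 443.07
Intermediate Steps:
b = 83298 (b = -6*(-13883) = 83298)
b/B(2*(-71)) = 83298/188 = 83298*(1/188) = 41649/94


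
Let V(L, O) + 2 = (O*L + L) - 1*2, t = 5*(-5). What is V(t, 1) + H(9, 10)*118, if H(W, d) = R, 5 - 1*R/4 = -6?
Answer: 5138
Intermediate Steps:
R = 44 (R = 20 - 4*(-6) = 20 + 24 = 44)
t = -25
H(W, d) = 44
V(L, O) = -4 + L + L*O (V(L, O) = -2 + ((O*L + L) - 1*2) = -2 + ((L*O + L) - 2) = -2 + ((L + L*O) - 2) = -2 + (-2 + L + L*O) = -4 + L + L*O)
V(t, 1) + H(9, 10)*118 = (-4 - 25 - 25*1) + 44*118 = (-4 - 25 - 25) + 5192 = -54 + 5192 = 5138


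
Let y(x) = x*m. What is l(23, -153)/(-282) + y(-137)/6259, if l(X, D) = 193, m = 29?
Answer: -2328373/1765038 ≈ -1.3192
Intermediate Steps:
y(x) = 29*x (y(x) = x*29 = 29*x)
l(23, -153)/(-282) + y(-137)/6259 = 193/(-282) + (29*(-137))/6259 = 193*(-1/282) - 3973*1/6259 = -193/282 - 3973/6259 = -2328373/1765038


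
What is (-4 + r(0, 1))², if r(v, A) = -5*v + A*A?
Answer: 9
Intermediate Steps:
r(v, A) = A² - 5*v (r(v, A) = -5*v + A² = A² - 5*v)
(-4 + r(0, 1))² = (-4 + (1² - 5*0))² = (-4 + (1 + 0))² = (-4 + 1)² = (-3)² = 9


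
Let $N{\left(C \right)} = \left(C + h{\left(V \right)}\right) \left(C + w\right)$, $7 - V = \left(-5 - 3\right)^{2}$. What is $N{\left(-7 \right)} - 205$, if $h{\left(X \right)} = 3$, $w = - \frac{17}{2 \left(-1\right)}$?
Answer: $-211$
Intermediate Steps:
$V = -57$ ($V = 7 - \left(-5 - 3\right)^{2} = 7 - \left(-8\right)^{2} = 7 - 64 = -57$)
$w = \frac{17}{2}$ ($w = - \frac{17}{-2} = \left(-17\right) \left(- \frac{1}{2}\right) = \frac{17}{2} \approx 8.5$)
$N{\left(C \right)} = \left(3 + C\right) \left(\frac{17}{2} + C\right)$ ($N{\left(C \right)} = \left(C + 3\right) \left(C + \frac{17}{2}\right) = \left(3 + C\right) \left(\frac{17}{2} + C\right)$)
$N{\left(-7 \right)} - 205 = \left(\frac{51}{2} + \left(-7\right)^{2} + \frac{23}{2} \left(-7\right)\right) - 205 = \left(\frac{51}{2} + 49 - \frac{161}{2}\right) - 205 = -6 - 205 = -211$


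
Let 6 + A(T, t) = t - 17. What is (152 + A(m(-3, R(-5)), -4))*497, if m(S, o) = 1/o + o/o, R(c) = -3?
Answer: 62125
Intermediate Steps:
m(S, o) = 1 + 1/o (m(S, o) = 1/o + 1 = 1 + 1/o)
A(T, t) = -23 + t (A(T, t) = -6 + (t - 17) = -6 + (-17 + t) = -23 + t)
(152 + A(m(-3, R(-5)), -4))*497 = (152 + (-23 - 4))*497 = (152 - 27)*497 = 125*497 = 62125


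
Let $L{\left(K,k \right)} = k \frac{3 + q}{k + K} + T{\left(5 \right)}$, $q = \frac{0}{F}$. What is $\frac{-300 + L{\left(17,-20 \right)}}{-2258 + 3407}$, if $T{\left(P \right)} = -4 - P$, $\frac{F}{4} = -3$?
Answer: $- \frac{289}{1149} \approx -0.25152$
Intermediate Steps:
$F = -12$ ($F = 4 \left(-3\right) = -12$)
$q = 0$ ($q = \frac{0}{-12} = 0 \left(- \frac{1}{12}\right) = 0$)
$L{\left(K,k \right)} = -9 + \frac{3 k}{K + k}$ ($L{\left(K,k \right)} = k \frac{3 + 0}{k + K} - 9 = k \frac{3}{K + k} - 9 = \frac{3 k}{K + k} - 9 = -9 + \frac{3 k}{K + k}$)
$\frac{-300 + L{\left(17,-20 \right)}}{-2258 + 3407} = \frac{-300 + \frac{3 \left(\left(-3\right) 17 - -40\right)}{17 - 20}}{-2258 + 3407} = \frac{-300 + \frac{3 \left(-51 + 40\right)}{-3}}{1149} = \left(-300 + 3 \left(- \frac{1}{3}\right) \left(-11\right)\right) \frac{1}{1149} = \left(-300 + 11\right) \frac{1}{1149} = \left(-289\right) \frac{1}{1149} = - \frac{289}{1149}$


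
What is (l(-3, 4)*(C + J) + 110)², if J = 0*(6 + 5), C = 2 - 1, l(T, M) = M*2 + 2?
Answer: 14400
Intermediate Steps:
l(T, M) = 2 + 2*M (l(T, M) = 2*M + 2 = 2 + 2*M)
C = 1
J = 0 (J = 0*11 = 0)
(l(-3, 4)*(C + J) + 110)² = ((2 + 2*4)*(1 + 0) + 110)² = ((2 + 8)*1 + 110)² = (10*1 + 110)² = (10 + 110)² = 120² = 14400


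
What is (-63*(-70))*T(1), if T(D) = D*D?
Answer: 4410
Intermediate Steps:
T(D) = D²
(-63*(-70))*T(1) = -63*(-70)*1² = 4410*1 = 4410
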